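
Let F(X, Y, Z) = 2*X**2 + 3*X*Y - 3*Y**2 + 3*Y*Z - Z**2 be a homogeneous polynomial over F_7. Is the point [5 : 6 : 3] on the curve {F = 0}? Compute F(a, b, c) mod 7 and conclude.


F(5,6,3) ≡ 0 (mod 7); P is on the curve.

Evaluate F(5, 6, 3) term-by-term (mod 7).
  2*X**2 ↦ 2·25·1·1 = 50
  3*X*Y ↦ 3·5·6·1 = 90
  -3*Y**2 ↦ -3·1·36·1 = -108
  3*Y*Z ↦ 3·1·6·3 = 54
  -Z**2 ↦ -1·1·1·9 = -9
Sum: F(5, 6, 3) = (50) + (90) + (-108) + (54) + (-9) = 77.
Reducing mod 7: 77 ≡ 0 (mod 7).
Since F(a, b, c) ≡ 0 (mod 7), P lies on the curve.


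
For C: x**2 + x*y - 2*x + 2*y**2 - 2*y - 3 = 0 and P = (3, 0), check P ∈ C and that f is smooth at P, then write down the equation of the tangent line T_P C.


Tangent line at P: 4*x + y - 12 = 0.

Step 1: f(3, 0) = 0, so P lies on C.
Step 2: partial derivatives
  f_x(x, y) = 2*x + y - 2, f_y(x, y) = x + 4*y - 2.
  f_x(P) = 4, f_y(P) = 1 (gradient nonzero, so P is smooth).
Step 3: tangent line at P: 4·(x − 3) + 1·(y − 0) = 0.
Expanding: 4*x + y - 12 = 0.


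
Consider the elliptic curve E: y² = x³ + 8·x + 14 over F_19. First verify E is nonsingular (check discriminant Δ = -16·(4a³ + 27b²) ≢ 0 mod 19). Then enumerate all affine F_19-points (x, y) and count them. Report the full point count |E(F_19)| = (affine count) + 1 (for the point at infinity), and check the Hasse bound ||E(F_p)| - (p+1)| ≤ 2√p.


Affine points = {(1, 2), (1, 17), (2, 0), (8, 1), (8, 18), (9, 6), (9, 13), (10, 7), (10, 12), (13, 4), (13, 15), (14, 1), (14, 18), (16, 1), (16, 18), (17, 3), (17, 16), (18, 9), (18, 10)}; affine count = 19; |E(F_19)| = 20.

Discriminant check: Δ ∝ 4a³ + 27b² = 4·8³ + 27·14² = 4·512 + 27·196 ≡ 6 (mod 19). Nonzero ⇒ E is nonsingular.
For each x ∈ F_19, compute rhs = x³ + 8·x + 14 mod 19, then count y ∈ F_19 with y² ≡ rhs.
  x = 0: rhs = 14, matching y values: none (0 points).
  x = 1: rhs = 4, matching y values: 2, 17 (2 points).
  x = 2: rhs = 0, matching y values: 0 (1 points).
  x = 3: rhs = 8, matching y values: none (0 points).
  x = 4: rhs = 15, matching y values: none (0 points).
  x = 5: rhs = 8, matching y values: none (0 points).
  x = 6: rhs = 12, matching y values: none (0 points).
  x = 7: rhs = 14, matching y values: none (0 points).
  x = 8: rhs = 1, matching y values: 1, 18 (2 points).
  x = 9: rhs = 17, matching y values: 6, 13 (2 points).
  x = 10: rhs = 11, matching y values: 7, 12 (2 points).
  x = 11: rhs = 8, matching y values: none (0 points).
  x = 12: rhs = 14, matching y values: none (0 points).
  x = 13: rhs = 16, matching y values: 4, 15 (2 points).
  x = 14: rhs = 1, matching y values: 1, 18 (2 points).
  x = 15: rhs = 13, matching y values: none (0 points).
  x = 16: rhs = 1, matching y values: 1, 18 (2 points).
  x = 17: rhs = 9, matching y values: 3, 16 (2 points).
  x = 18: rhs = 5, matching y values: 9, 10 (2 points).
Total affine count: 19.
Full point count |E(F_19)| = 19 + 1 = 20.
Hasse bound: |20 − (19+1)| = |0| = 0 ≤ 2√19 ≈ 8.7178 ✓.


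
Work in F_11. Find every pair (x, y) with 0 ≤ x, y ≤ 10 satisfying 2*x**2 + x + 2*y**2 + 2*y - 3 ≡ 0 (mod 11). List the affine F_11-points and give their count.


Affine F_11-points: {(1, 0), (1, 10), (2, 1), (2, 9), (3, 1), (3, 9), (4, 0), (4, 10), (6, 3), (6, 7), (10, 3), (10, 7)}; count = 12.

For each of the 121 pairs (x, y) ∈ F_11², evaluate f(x, y) mod 11. Record the zeros.
  x = 0: [0↦8, 1↦1, 2↦9, 3↦10, 4↦4, 5↦2, 6↦4, 7↦10, 8↦9, 9↦1, 10↦8]  zeros at y ∈ ∅
  x = 1: [0↦0, 1↦4, 2↦1, 3↦2, 4↦7, 5↦5, 6↦7, 7↦2, 8↦1, 9↦4, 10↦0]  zeros at y ∈ {0, 10}
  x = 2: [0↦7, 1↦0, 2↦8, 3↦9, 4↦3, 5↦1, 6↦3, 7↦9, 8↦8, 9↦0, 10↦7]  zeros at y ∈ {1, 9}
  x = 3: [0↦7, 1↦0, 2↦8, 3↦9, 4↦3, 5↦1, 6↦3, 7↦9, 8↦8, 9↦0, 10↦7]  zeros at y ∈ {1, 9}
  x = 4: [0↦0, 1↦4, 2↦1, 3↦2, 4↦7, 5↦5, 6↦7, 7↦2, 8↦1, 9↦4, 10↦0]  zeros at y ∈ {0, 10}
  x = 5: [0↦8, 1↦1, 2↦9, 3↦10, 4↦4, 5↦2, 6↦4, 7↦10, 8↦9, 9↦1, 10↦8]  zeros at y ∈ ∅
  x = 6: [0↦9, 1↦2, 2↦10, 3↦0, 4↦5, 5↦3, 6↦5, 7↦0, 8↦10, 9↦2, 10↦9]  zeros at y ∈ {3, 7}
  x = 7: [0↦3, 1↦7, 2↦4, 3↦5, 4↦10, 5↦8, 6↦10, 7↦5, 8↦4, 9↦7, 10↦3]  zeros at y ∈ ∅
  x = 8: [0↦1, 1↦5, 2↦2, 3↦3, 4↦8, 5↦6, 6↦8, 7↦3, 8↦2, 9↦5, 10↦1]  zeros at y ∈ ∅
  x = 9: [0↦3, 1↦7, 2↦4, 3↦5, 4↦10, 5↦8, 6↦10, 7↦5, 8↦4, 9↦7, 10↦3]  zeros at y ∈ ∅
  x = 10: [0↦9, 1↦2, 2↦10, 3↦0, 4↦5, 5↦3, 6↦5, 7↦0, 8↦10, 9↦2, 10↦9]  zeros at y ∈ {3, 7}
Collecting zeros: affine points = {(1, 0), (1, 10), (2, 1), (2, 9), (3, 1), (3, 9), (4, 0), (4, 10), (6, 3), (6, 7), (10, 3), (10, 7)}.
Total count |C(F_11)_aff| = 12.


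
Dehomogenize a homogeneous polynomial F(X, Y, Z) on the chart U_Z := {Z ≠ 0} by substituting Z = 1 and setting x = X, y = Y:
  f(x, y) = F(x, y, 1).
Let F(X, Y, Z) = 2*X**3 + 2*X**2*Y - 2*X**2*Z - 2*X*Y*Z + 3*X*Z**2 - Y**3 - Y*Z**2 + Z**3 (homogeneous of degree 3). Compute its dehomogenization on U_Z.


f(x, y) = 2*x**3 + 2*x**2*y - 2*x**2 - 2*x*y + 3*x - y**3 - y + 1

On U_Z we set Z = 1. Each monomial c·X^i·Y^j·Z^k in F becomes c·x^i·y^j·1^k = c·x^i·y^j.
Substituting Z = 1: F(X, Y, 1) = 2*x**3 + 2*x**2*y - 2*x**2 - 2*x*y + 3*x - y**3 - y + 1.
Note: deg(f) ≤ deg(F) = 3; strict inequality happens when F is divisible by Z (lost terms).


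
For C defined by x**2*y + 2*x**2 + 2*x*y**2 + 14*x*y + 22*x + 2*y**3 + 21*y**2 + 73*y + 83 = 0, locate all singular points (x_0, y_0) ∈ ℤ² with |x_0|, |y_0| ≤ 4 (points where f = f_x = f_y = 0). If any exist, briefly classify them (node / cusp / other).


Singular points: {(-1, -3)}; classification: node.

Compute partial derivatives:
  f_x = 2*x*y + 4*x + 2*y**2 + 14*y + 22.
  f_y = x**2 + 4*x*y + 14*x + 6*y**2 + 42*y + 73.
Scan x_0 ∈ {−4, ..., 4}. For each x_0, f_y(x_0, y) is a polynomial in y; find its integer roots y ∈ {−4, ..., 4}, then test f_x and f at those candidates.
  x = -4: f_y(-4, y) = 6*y**2 + 26*y + 33; no integer root y with |y| ≤ 4.
  x = -3: f_y(-3, y) = 6*y**2 + 30*y + 40; no integer root y with |y| ≤ 4.
  x = -2: f_y(-2, y) = 6*y**2 + 34*y + 49; no integer root y with |y| ≤ 4.
  x = -1: f_y(-1, y) = 6*y**2 + 38*y + 60; vanishes at y ∈ {-3}. (-1, -3): f_x = 0, f = 0 — SINGULAR.
  x = 0: f_y(0, y) = 6*y**2 + 42*y + 73; no integer root y with |y| ≤ 4.
  x = 1: f_y(1, y) = 6*y**2 + 46*y + 88; vanishes at y ∈ {-4}. (1, -4): f_x = -6 ≠ 0.
  x = 2: f_y(2, y) = 6*y**2 + 50*y + 105; no integer root y with |y| ≤ 4.
  x = 3: f_y(3, y) = 6*y**2 + 54*y + 124; no integer root y with |y| ≤ 4.
  x = 4: f_y(4, y) = 6*y**2 + 58*y + 145; no integer root y with |y| ≤ 4.
Only singular point on the grid: (-1, -3).
Classify: substitute x = -1 + u, y = -3 + v and expand: f = u**2*v - u**2 + 2*u*v**2 + 2*v**3 + v**2.
No constant or linear terms (consistent with a singular point). Quadratic part: -u**2 + v**2. Cubic part: u**2*v + 2*u*v**2 + 2*v**3.
The quadratic part v**2 - u**2 = (v − u)(v + u) splits into two distinct linear factors, so there are two distinct tangent lines y − -3 = ±(x − -1) — this is a node (ordinary double point).
Classification: node.


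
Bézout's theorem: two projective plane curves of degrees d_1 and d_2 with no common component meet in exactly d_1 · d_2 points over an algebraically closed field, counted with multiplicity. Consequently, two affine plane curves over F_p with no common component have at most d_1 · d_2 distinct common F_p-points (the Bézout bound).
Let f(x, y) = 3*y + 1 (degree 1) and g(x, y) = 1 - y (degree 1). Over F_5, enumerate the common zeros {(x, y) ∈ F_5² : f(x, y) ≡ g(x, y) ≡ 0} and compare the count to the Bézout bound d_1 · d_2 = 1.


Common zeros: ∅; count = 0; Bézout bound = 1.

deg(f) = 1, deg(g) = 1, so Bézout bound = 1.
Scan x ∈ F_5. For each x, list the y ∈ F_5 with f(x, y) ≡ 0 and those with g(x, y) ≡ 0 (mod 5); the common zeros in that column are the intersection.
  x = 0: f ≡ 0 at y ∈ {3}; g ≡ 0 at y ∈ {1}; common: ∅.
  x = 1: f ≡ 0 at y ∈ {3}; g ≡ 0 at y ∈ {1}; common: ∅.
  x = 2: f ≡ 0 at y ∈ {3}; g ≡ 0 at y ∈ {1}; common: ∅.
  x = 3: f ≡ 0 at y ∈ {3}; g ≡ 0 at y ∈ {1}; common: ∅.
  x = 4: f ≡ 0 at y ∈ {3}; g ≡ 0 at y ∈ {1}; common: ∅.
Collecting: common zeros = ∅, so the count is 0.
Comparison with the Bézout bound: 0 ≤ 1 = deg(f)·deg(g), as expected for curves with no common component (the affine F_5-count falls short of the bound because intersections may lie at infinity, over extension fields, or carry multiplicity).


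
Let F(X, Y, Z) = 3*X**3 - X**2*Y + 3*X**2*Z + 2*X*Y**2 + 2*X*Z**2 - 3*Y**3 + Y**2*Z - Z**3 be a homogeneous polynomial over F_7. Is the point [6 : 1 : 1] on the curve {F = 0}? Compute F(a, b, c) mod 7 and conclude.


F(6,1,1) ≡ 6 (mod 7); P is NOT on the curve.

Evaluate F(6, 1, 1) term-by-term (mod 7).
  3*X**3 ↦ 3·216·1·1 = 648
  -X**2*Y ↦ -1·36·1·1 = -36
  3*X**2*Z ↦ 3·36·1·1 = 108
  2*X*Y**2 ↦ 2·6·1·1 = 12
  2*X*Z**2 ↦ 2·6·1·1 = 12
  -3*Y**3 ↦ -3·1·1·1 = -3
  Y**2*Z ↦ 1·1·1·1 = 1
  -Z**3 ↦ -1·1·1·1 = -1
Sum: F(6, 1, 1) = (648) + (-36) + (108) + (12) + (12) + (-3) + (1) + (-1) = 741.
Reducing mod 7: 741 ≡ 6 (mod 7).
Since F(a, b, c) ≡ 6 ≠ 0 (mod 7), P does NOT lie on the curve.


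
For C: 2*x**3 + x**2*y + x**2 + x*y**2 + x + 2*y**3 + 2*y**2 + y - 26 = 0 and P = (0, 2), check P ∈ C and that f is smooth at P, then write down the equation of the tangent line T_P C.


Tangent line at P: 5*x + 33*y - 66 = 0.

Step 1: f(0, 2) = 0, so P lies on C.
Step 2: partial derivatives
  f_x(x, y) = 6*x**2 + 2*x*y + 2*x + y**2 + 1, f_y(x, y) = x**2 + 2*x*y + 6*y**2 + 4*y + 1.
  f_x(P) = 5, f_y(P) = 33 (gradient nonzero, so P is smooth).
Step 3: tangent line at P: 5·(x − 0) + 33·(y − 2) = 0.
Expanding: 5*x + 33*y - 66 = 0.


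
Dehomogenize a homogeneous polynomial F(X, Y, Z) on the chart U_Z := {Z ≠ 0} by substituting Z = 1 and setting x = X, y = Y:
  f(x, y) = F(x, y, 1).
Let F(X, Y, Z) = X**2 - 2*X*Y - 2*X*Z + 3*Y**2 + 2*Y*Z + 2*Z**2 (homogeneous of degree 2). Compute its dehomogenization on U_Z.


f(x, y) = x**2 - 2*x*y - 2*x + 3*y**2 + 2*y + 2

On U_Z we set Z = 1. Each monomial c·X^i·Y^j·Z^k in F becomes c·x^i·y^j·1^k = c·x^i·y^j.
Substituting Z = 1: F(X, Y, 1) = x**2 - 2*x*y - 2*x + 3*y**2 + 2*y + 2.
Note: deg(f) ≤ deg(F) = 2; strict inequality happens when F is divisible by Z (lost terms).


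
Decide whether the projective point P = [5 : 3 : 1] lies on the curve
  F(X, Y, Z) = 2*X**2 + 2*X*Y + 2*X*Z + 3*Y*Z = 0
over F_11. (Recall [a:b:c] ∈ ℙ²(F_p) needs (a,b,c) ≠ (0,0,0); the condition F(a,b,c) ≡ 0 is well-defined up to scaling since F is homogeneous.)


F(5,3,1) ≡ 0 (mod 11); P is on the curve.

Evaluate F(5, 3, 1) term-by-term (mod 11).
  2*X**2 ↦ 2·25·1·1 = 50
  2*X*Y ↦ 2·5·3·1 = 30
  2*X*Z ↦ 2·5·1·1 = 10
  3*Y*Z ↦ 3·1·3·1 = 9
Sum: F(5, 3, 1) = (50) + (30) + (10) + (9) = 99.
Reducing mod 11: 99 ≡ 0 (mod 11).
Since F(a, b, c) ≡ 0 (mod 11), P lies on the curve.


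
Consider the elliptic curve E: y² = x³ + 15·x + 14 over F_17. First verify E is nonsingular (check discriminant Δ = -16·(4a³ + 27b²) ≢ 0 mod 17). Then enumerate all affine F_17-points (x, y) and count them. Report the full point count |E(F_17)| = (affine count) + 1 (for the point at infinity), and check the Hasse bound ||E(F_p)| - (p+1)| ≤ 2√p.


Affine points = {(1, 8), (1, 9), (2, 1), (2, 16), (3, 1), (3, 16), (4, 6), (4, 11), (8, 0), (10, 5), (10, 12), (12, 1), (12, 16), (13, 3), (13, 14), (16, 7), (16, 10)}; affine count = 17; |E(F_17)| = 18.

Discriminant check: Δ ∝ 4a³ + 27b² = 4·15³ + 27·14² = 4·3375 + 27·196 ≡ 7 (mod 17). Nonzero ⇒ E is nonsingular.
For each x ∈ F_17, compute rhs = x³ + 15·x + 14 mod 17, then count y ∈ F_17 with y² ≡ rhs.
  x = 0: rhs = 14, matching y values: none (0 points).
  x = 1: rhs = 13, matching y values: 8, 9 (2 points).
  x = 2: rhs = 1, matching y values: 1, 16 (2 points).
  x = 3: rhs = 1, matching y values: 1, 16 (2 points).
  x = 4: rhs = 2, matching y values: 6, 11 (2 points).
  x = 5: rhs = 10, matching y values: none (0 points).
  x = 6: rhs = 14, matching y values: none (0 points).
  x = 7: rhs = 3, matching y values: none (0 points).
  x = 8: rhs = 0, matching y values: 0 (1 points).
  x = 9: rhs = 11, matching y values: none (0 points).
  x = 10: rhs = 8, matching y values: 5, 12 (2 points).
  x = 11: rhs = 14, matching y values: none (0 points).
  x = 12: rhs = 1, matching y values: 1, 16 (2 points).
  x = 13: rhs = 9, matching y values: 3, 14 (2 points).
  x = 14: rhs = 10, matching y values: none (0 points).
  x = 15: rhs = 10, matching y values: none (0 points).
  x = 16: rhs = 15, matching y values: 7, 10 (2 points).
Total affine count: 17.
Full point count |E(F_17)| = 17 + 1 = 18.
Hasse bound: |18 − (17+1)| = |0| = 0 ≤ 2√17 ≈ 8.2462 ✓.


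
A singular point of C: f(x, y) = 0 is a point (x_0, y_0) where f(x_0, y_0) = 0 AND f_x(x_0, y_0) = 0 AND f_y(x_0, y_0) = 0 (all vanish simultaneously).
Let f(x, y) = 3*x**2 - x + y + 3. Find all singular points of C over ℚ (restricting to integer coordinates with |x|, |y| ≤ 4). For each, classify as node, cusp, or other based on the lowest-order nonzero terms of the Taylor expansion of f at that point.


No singular points in the scanned grid; C is smooth there.

Compute partial derivatives:
  f_x = 6*x - 1.
  f_y = 1.
f_y = 1 is a nonzero constant, so f_y never vanishes: no point (x, y) can satisfy f = f_x = f_y = 0. In particular no (x, y) ∈ {−4, ..., 4}² is singular; the curve is smooth.


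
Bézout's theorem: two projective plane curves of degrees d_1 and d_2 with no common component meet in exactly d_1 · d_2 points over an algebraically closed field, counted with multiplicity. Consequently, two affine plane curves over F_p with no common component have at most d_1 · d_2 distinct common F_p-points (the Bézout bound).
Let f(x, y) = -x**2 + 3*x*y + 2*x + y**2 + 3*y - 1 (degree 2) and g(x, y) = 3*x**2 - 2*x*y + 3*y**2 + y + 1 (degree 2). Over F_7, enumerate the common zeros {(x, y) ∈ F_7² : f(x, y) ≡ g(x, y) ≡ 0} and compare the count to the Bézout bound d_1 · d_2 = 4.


Common zeros: ∅; count = 0; Bézout bound = 4.

deg(f) = 2, deg(g) = 2, so Bézout bound = 4.
Scan x ∈ F_7. For each x, list the y ∈ F_7 with f(x, y) ≡ 0 and those with g(x, y) ≡ 0 (mod 7); the common zeros in that column are the intersection.
  x = 0: f ≡ 0 at y ∈ ∅; g ≡ 0 at y ∈ ∅; common: ∅.
  x = 1: f ≡ 0 at y ∈ {0, 1}; g ≡ 0 at y ∈ {2, 3}; common: ∅.
  x = 2: f ≡ 0 at y ∈ {2, 3}; g ≡ 0 at y ∈ {4}; common: ∅.
  x = 3: f ≡ 0 at y ∈ ∅; g ≡ 0 at y ∈ {0, 4}; common: ∅.
  x = 4: f ≡ 0 at y ∈ {1, 5}; g ≡ 0 at y ∈ {0}; common: ∅.
  x = 5: f ≡ 0 at y ∈ ∅; g ≡ 0 at y ∈ {1, 2}; common: ∅.
  x = 6: f ≡ 0 at y ∈ {2, 5}; g ≡ 0 at y ∈ ∅; common: ∅.
Collecting: common zeros = ∅, so the count is 0.
Comparison with the Bézout bound: 0 ≤ 4 = deg(f)·deg(g), as expected for curves with no common component (the affine F_7-count falls short of the bound because intersections may lie at infinity, over extension fields, or carry multiplicity).


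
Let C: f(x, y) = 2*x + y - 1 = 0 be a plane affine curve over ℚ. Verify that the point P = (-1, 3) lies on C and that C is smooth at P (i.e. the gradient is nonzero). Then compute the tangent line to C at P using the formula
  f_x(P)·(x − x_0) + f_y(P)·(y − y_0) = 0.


Tangent line at P: 2*x + y - 1 = 0.

Step 1: f(-1, 3) = 0, so P lies on C.
Step 2: partial derivatives
  f_x(x, y) = 2, f_y(x, y) = 1.
  f_x(P) = 2, f_y(P) = 1 (gradient nonzero, so P is smooth).
Step 3: tangent line at P: 2·(x − -1) + 1·(y − 3) = 0.
Expanding: 2*x + y - 1 = 0.


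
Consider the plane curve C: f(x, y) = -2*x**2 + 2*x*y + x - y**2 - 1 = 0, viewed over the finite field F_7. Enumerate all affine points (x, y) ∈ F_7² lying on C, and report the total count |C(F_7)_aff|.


Affine F_7-points: {(2, 0), (2, 4), (3, 3), (4, 3), (4, 5), (5, 5), (6, 1), (6, 4)}; count = 8.

For each of the 49 pairs (x, y) ∈ F_7², evaluate f(x, y) mod 7. Record the zeros.
  x = 0: [0↦6, 1↦5, 2↦2, 3↦4, 4↦4, 5↦2, 6↦5]  zeros at y ∈ ∅
  x = 1: [0↦5, 1↦6, 2↦5, 3↦2, 4↦4, 5↦4, 6↦2]  zeros at y ∈ ∅
  x = 2: [0↦0, 1↦3, 2↦4, 3↦3, 4↦0, 5↦2, 6↦2]  zeros at y ∈ {0, 4}
  x = 3: [0↦5, 1↦3, 2↦6, 3↦0, 4↦6, 5↦3, 6↦5]  zeros at y ∈ {3}
  x = 4: [0↦6, 1↦6, 2↦4, 3↦0, 4↦1, 5↦0, 6↦4]  zeros at y ∈ {3, 5}
  x = 5: [0↦3, 1↦5, 2↦5, 3↦3, 4↦6, 5↦0, 6↦6]  zeros at y ∈ {5}
  x = 6: [0↦3, 1↦0, 2↦2, 3↦2, 4↦0, 5↦3, 6↦4]  zeros at y ∈ {1, 4}
Collecting zeros: affine points = {(2, 0), (2, 4), (3, 3), (4, 3), (4, 5), (5, 5), (6, 1), (6, 4)}.
Total count |C(F_7)_aff| = 8.


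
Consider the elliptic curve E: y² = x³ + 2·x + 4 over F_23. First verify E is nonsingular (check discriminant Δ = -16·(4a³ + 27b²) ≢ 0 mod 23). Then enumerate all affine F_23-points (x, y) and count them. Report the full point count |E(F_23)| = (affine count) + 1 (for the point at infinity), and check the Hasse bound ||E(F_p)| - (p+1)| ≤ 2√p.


Affine points = {(0, 2), (0, 21), (2, 4), (2, 19), (5, 1), (5, 22), (6, 5), (6, 18), (7, 4), (7, 19), (8, 7), (8, 16), (10, 9), (10, 14), (11, 0), (12, 10), (12, 13), (14, 4), (14, 19), (17, 11), (17, 12), (19, 1), (19, 22), (22, 1), (22, 22)}; affine count = 25; |E(F_23)| = 26.

Discriminant check: Δ ∝ 4a³ + 27b² = 4·2³ + 27·4² = 4·8 + 27·16 ≡ 4 (mod 23). Nonzero ⇒ E is nonsingular.
For each x ∈ F_23, compute rhs = x³ + 2·x + 4 mod 23, then count y ∈ F_23 with y² ≡ rhs.
  x = 0: rhs = 4, matching y values: 2, 21 (2 points).
  x = 1: rhs = 7, matching y values: none (0 points).
  x = 2: rhs = 16, matching y values: 4, 19 (2 points).
  x = 3: rhs = 14, matching y values: none (0 points).
  x = 4: rhs = 7, matching y values: none (0 points).
  x = 5: rhs = 1, matching y values: 1, 22 (2 points).
  x = 6: rhs = 2, matching y values: 5, 18 (2 points).
  x = 7: rhs = 16, matching y values: 4, 19 (2 points).
  x = 8: rhs = 3, matching y values: 7, 16 (2 points).
  x = 9: rhs = 15, matching y values: none (0 points).
  x = 10: rhs = 12, matching y values: 9, 14 (2 points).
  x = 11: rhs = 0, matching y values: 0 (1 points).
  x = 12: rhs = 8, matching y values: 10, 13 (2 points).
  x = 13: rhs = 19, matching y values: none (0 points).
  x = 14: rhs = 16, matching y values: 4, 19 (2 points).
  x = 15: rhs = 5, matching y values: none (0 points).
  x = 16: rhs = 15, matching y values: none (0 points).
  x = 17: rhs = 6, matching y values: 11, 12 (2 points).
  x = 18: rhs = 7, matching y values: none (0 points).
  x = 19: rhs = 1, matching y values: 1, 22 (2 points).
  x = 20: rhs = 17, matching y values: none (0 points).
  x = 21: rhs = 15, matching y values: none (0 points).
  x = 22: rhs = 1, matching y values: 1, 22 (2 points).
Total affine count: 25.
Full point count |E(F_23)| = 25 + 1 = 26.
Hasse bound: |26 − (23+1)| = |2| = 2 ≤ 2√23 ≈ 9.5917 ✓.


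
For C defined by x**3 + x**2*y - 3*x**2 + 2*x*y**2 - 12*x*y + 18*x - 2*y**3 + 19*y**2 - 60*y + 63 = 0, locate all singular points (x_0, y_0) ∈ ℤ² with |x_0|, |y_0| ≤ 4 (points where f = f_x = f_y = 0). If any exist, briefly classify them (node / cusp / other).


Singular points: {(0, 3)}; classification: cusp.

Compute partial derivatives:
  f_x = 3*x**2 + 2*x*y - 6*x + 2*y**2 - 12*y + 18.
  f_y = x**2 + 4*x*y - 12*x - 6*y**2 + 38*y - 60.
Scan x_0 ∈ {−4, ..., 4}. For each x_0, f_y(x_0, y) is a polynomial in y; find its integer roots y ∈ {−4, ..., 4}, then test f_x and f at those candidates.
  x = -4: f_y(-4, y) = -6*y**2 + 22*y + 4; no integer root y with |y| ≤ 4.
  x = -3: f_y(-3, y) = -6*y**2 + 26*y - 15; no integer root y with |y| ≤ 4.
  x = -2: f_y(-2, y) = -6*y**2 + 30*y - 32; no integer root y with |y| ≤ 4.
  x = -1: f_y(-1, y) = -6*y**2 + 34*y - 47; no integer root y with |y| ≤ 4.
  x = 0: f_y(0, y) = -6*y**2 + 38*y - 60; vanishes at y ∈ {3}. (0, 3): f_x = 0, f = 0 — SINGULAR.
  x = 1: f_y(1, y) = -6*y**2 + 42*y - 71; no integer root y with |y| ≤ 4.
  x = 2: f_y(2, y) = -6*y**2 + 46*y - 80; no integer root y with |y| ≤ 4.
  x = 3: f_y(3, y) = -6*y**2 + 50*y - 87; no integer root y with |y| ≤ 4.
  x = 4: f_y(4, y) = -6*y**2 + 54*y - 92; no integer root y with |y| ≤ 4.
Only singular point on the grid: (0, 3).
Classify: substitute x = 0 + u, y = 3 + v and expand: f = u**3 + u**2*v + 2*u*v**2 - 2*v**3 + v**2.
No constant or linear terms (consistent with a singular point). Quadratic part: v**2. Cubic part: u**3 + u**2*v + 2*u*v**2 - 2*v**3.
The quadratic part v**2 is a perfect square, so there is a single (double) tangent line v = 0, i.e. y = 3. Restricting the cubic part to that line (v = 0) leaves u**3 ≠ 0, so f is not divisible by v and the branch is v² ≈ -u**3 to lowest order — this is a cusp.
Classification: cusp.


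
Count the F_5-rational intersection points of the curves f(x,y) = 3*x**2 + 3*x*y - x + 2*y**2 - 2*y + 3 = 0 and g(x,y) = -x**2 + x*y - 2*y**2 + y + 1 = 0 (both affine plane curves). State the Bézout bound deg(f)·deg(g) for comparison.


Common zeros: {(1, 0)}; count = 1; Bézout bound = 4.

deg(f) = 2, deg(g) = 2, so Bézout bound = 4.
Scan x ∈ F_5. For each x, list the y ∈ F_5 with f(x, y) ≡ 0 and those with g(x, y) ≡ 0 (mod 5); the common zeros in that column are the intersection.
  x = 0: f ≡ 0 at y ∈ {3}; g ≡ 0 at y ∈ {1, 2}; common: ∅.
  x = 1: f ≡ 0 at y ∈ {0, 2}; g ≡ 0 at y ∈ {0, 1}; common: {0}.
  x = 2: f ≡ 0 at y ∈ ∅; g ≡ 0 at y ∈ {2}; common: ∅.
  x = 3: f ≡ 0 at y ∈ ∅; g ≡ 0 at y ∈ ∅; common: ∅.
  x = 4: f ≡ 0 at y ∈ {2, 3}; g ≡ 0 at y ∈ {0}; common: ∅.
Collecting: common zeros = {(1, 0)}, so the count is 1.
Comparison with the Bézout bound: 1 ≤ 4 = deg(f)·deg(g), as expected for curves with no common component (the affine F_5-count falls short of the bound because intersections may lie at infinity, over extension fields, or carry multiplicity).


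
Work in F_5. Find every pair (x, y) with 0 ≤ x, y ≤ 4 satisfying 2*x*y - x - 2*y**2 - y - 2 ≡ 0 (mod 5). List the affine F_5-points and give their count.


Affine F_5-points: {(0, 1), (3, 0), (4, 2), (4, 4)}; count = 4.

For each of the 25 pairs (x, y) ∈ F_5², evaluate f(x, y) mod 5. Record the zeros.
  x = 0: [0↦3, 1↦0, 2↦3, 3↦2, 4↦2]  zeros at y ∈ {1}
  x = 1: [0↦2, 1↦1, 2↦1, 3↦2, 4↦4]  zeros at y ∈ ∅
  x = 2: [0↦1, 1↦2, 2↦4, 3↦2, 4↦1]  zeros at y ∈ ∅
  x = 3: [0↦0, 1↦3, 2↦2, 3↦2, 4↦3]  zeros at y ∈ {0}
  x = 4: [0↦4, 1↦4, 2↦0, 3↦2, 4↦0]  zeros at y ∈ {2, 4}
Collecting zeros: affine points = {(0, 1), (3, 0), (4, 2), (4, 4)}.
Total count |C(F_5)_aff| = 4.


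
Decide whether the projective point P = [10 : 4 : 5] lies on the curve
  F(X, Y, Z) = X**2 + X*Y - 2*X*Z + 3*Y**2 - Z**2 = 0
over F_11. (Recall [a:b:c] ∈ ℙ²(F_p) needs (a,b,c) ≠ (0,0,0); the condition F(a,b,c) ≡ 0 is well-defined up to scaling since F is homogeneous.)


F(10,4,5) ≡ 8 (mod 11); P is NOT on the curve.

Evaluate F(10, 4, 5) term-by-term (mod 11).
  X**2 ↦ 1·100·1·1 = 100
  X*Y ↦ 1·10·4·1 = 40
  -2*X*Z ↦ -2·10·1·5 = -100
  3*Y**2 ↦ 3·1·16·1 = 48
  -Z**2 ↦ -1·1·1·25 = -25
Sum: F(10, 4, 5) = (100) + (40) + (-100) + (48) + (-25) = 63.
Reducing mod 11: 63 ≡ 8 (mod 11).
Since F(a, b, c) ≡ 8 ≠ 0 (mod 11), P does NOT lie on the curve.


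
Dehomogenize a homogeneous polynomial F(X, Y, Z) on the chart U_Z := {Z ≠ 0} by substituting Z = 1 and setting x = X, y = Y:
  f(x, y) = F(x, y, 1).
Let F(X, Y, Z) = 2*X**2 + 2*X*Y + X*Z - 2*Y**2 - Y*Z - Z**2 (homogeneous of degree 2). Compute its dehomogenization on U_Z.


f(x, y) = 2*x**2 + 2*x*y + x - 2*y**2 - y - 1

On U_Z we set Z = 1. Each monomial c·X^i·Y^j·Z^k in F becomes c·x^i·y^j·1^k = c·x^i·y^j.
Substituting Z = 1: F(X, Y, 1) = 2*x**2 + 2*x*y + x - 2*y**2 - y - 1.
Note: deg(f) ≤ deg(F) = 2; strict inequality happens when F is divisible by Z (lost terms).


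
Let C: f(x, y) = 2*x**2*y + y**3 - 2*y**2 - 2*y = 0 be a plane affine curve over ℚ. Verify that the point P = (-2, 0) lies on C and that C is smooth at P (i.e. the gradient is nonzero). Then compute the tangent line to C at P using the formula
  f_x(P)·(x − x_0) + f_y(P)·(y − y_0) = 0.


Tangent line at P: 6*y = 0.

Step 1: f(-2, 0) = 0, so P lies on C.
Step 2: partial derivatives
  f_x(x, y) = 4*x*y, f_y(x, y) = 2*x**2 + 3*y**2 - 4*y - 2.
  f_x(P) = 0, f_y(P) = 6 (gradient nonzero, so P is smooth).
Step 3: tangent line at P: 0·(x − -2) + 6·(y − 0) = 0.
Expanding: 6*y = 0.


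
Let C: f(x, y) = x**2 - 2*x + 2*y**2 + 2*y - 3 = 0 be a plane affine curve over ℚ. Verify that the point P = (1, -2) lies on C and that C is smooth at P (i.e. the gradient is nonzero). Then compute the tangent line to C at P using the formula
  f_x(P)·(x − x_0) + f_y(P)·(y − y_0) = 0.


Tangent line at P: -6*y - 12 = 0.

Step 1: f(1, -2) = 0, so P lies on C.
Step 2: partial derivatives
  f_x(x, y) = 2*x - 2, f_y(x, y) = 4*y + 2.
  f_x(P) = 0, f_y(P) = -6 (gradient nonzero, so P is smooth).
Step 3: tangent line at P: 0·(x − 1) + -6·(y − -2) = 0.
Expanding: -6*y - 12 = 0.


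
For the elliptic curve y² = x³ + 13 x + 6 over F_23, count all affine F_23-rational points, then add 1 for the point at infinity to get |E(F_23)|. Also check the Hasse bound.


Affine points = {(0, 11), (0, 12), (3, 7), (3, 16), (5, 9), (5, 14), (6, 1), (6, 22), (7, 7), (7, 16), (8, 1), (8, 22), (9, 1), (9, 22), (10, 3), (10, 20), (11, 10), (11, 13), (12, 2), (12, 21), (13, 7), (13, 16), (16, 3), (16, 20), (18, 0), (20, 3), (20, 20), (21, 8), (21, 15)}; affine count = 29; |E(F_23)| = 30.

Discriminant check: Δ ∝ 4a³ + 27b² = 4·13³ + 27·6² = 4·2197 + 27·36 ≡ 8 (mod 23). Nonzero ⇒ E is nonsingular.
For each x ∈ F_23, compute rhs = x³ + 13·x + 6 mod 23, then count y ∈ F_23 with y² ≡ rhs.
  x = 0: rhs = 6, matching y values: 11, 12 (2 points).
  x = 1: rhs = 20, matching y values: none (0 points).
  x = 2: rhs = 17, matching y values: none (0 points).
  x = 3: rhs = 3, matching y values: 7, 16 (2 points).
  x = 4: rhs = 7, matching y values: none (0 points).
  x = 5: rhs = 12, matching y values: 9, 14 (2 points).
  x = 6: rhs = 1, matching y values: 1, 22 (2 points).
  x = 7: rhs = 3, matching y values: 7, 16 (2 points).
  x = 8: rhs = 1, matching y values: 1, 22 (2 points).
  x = 9: rhs = 1, matching y values: 1, 22 (2 points).
  x = 10: rhs = 9, matching y values: 3, 20 (2 points).
  x = 11: rhs = 8, matching y values: 10, 13 (2 points).
  x = 12: rhs = 4, matching y values: 2, 21 (2 points).
  x = 13: rhs = 3, matching y values: 7, 16 (2 points).
  x = 14: rhs = 11, matching y values: none (0 points).
  x = 15: rhs = 11, matching y values: none (0 points).
  x = 16: rhs = 9, matching y values: 3, 20 (2 points).
  x = 17: rhs = 11, matching y values: none (0 points).
  x = 18: rhs = 0, matching y values: 0 (1 points).
  x = 19: rhs = 5, matching y values: none (0 points).
  x = 20: rhs = 9, matching y values: 3, 20 (2 points).
  x = 21: rhs = 18, matching y values: 8, 15 (2 points).
  x = 22: rhs = 15, matching y values: none (0 points).
Total affine count: 29.
Full point count |E(F_23)| = 29 + 1 = 30.
Hasse bound: |30 − (23+1)| = |6| = 6 ≤ 2√23 ≈ 9.5917 ✓.


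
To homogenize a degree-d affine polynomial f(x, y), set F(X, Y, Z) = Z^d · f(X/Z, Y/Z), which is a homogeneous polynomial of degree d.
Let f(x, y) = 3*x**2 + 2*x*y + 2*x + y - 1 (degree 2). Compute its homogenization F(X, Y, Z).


F(X, Y, Z) = 3*X**2 + 2*X*Y + 2*X*Z + Y*Z - Z**2

deg(f) = 2.
Substitute x = X/Z, y = Y/Z into f, then multiply by Z^2.
  monomial 3·x^2·y^0 ↦ 3·X^2·Y^0·Z^0.
  monomial 2·x^1·y^1 ↦ 2·X^1·Y^1·Z^0.
  monomial 2·x^1·y^0 ↦ 2·X^1·Y^0·Z^1.
  monomial 1·x^0·y^1 ↦ 1·X^0·Y^1·Z^1.
  monomial -1·x^0·y^0 ↦ -1·X^0·Y^0·Z^2.
Collecting: F(X, Y, Z) = 3*X**2 + 2*X*Y + 2*X*Z + Y*Z - Z**2.


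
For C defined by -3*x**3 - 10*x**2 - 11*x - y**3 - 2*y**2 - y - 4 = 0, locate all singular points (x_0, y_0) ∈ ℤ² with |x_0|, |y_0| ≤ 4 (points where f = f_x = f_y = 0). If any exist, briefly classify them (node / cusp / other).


Singular points: {(-1, -1)}; classification: node.

Compute partial derivatives:
  f_x = -9*x**2 - 20*x - 11.
  f_y = -3*y**2 - 4*y - 1.
Scan x_0 ∈ {−4, ..., 4}. For each x_0, f_y(x_0, y) is a polynomial in y; find its integer roots y ∈ {−4, ..., 4}, then test f_x and f at those candidates.
  x = -4: f_y(-4, y) = -3*y**2 - 4*y - 1; vanishes at y ∈ {-1}. (-4, -1): f_x = -75 ≠ 0.
  x = -3: f_y(-3, y) = -3*y**2 - 4*y - 1; vanishes at y ∈ {-1}. (-3, -1): f_x = -32 ≠ 0.
  x = -2: f_y(-2, y) = -3*y**2 - 4*y - 1; vanishes at y ∈ {-1}. (-2, -1): f_x = -7 ≠ 0.
  x = -1: f_y(-1, y) = -3*y**2 - 4*y - 1; vanishes at y ∈ {-1}. (-1, -1): f_x = 0, f = 0 — SINGULAR.
  x = 0: f_y(0, y) = -3*y**2 - 4*y - 1; vanishes at y ∈ {-1}. (0, -1): f_x = -11 ≠ 0.
  x = 1: f_y(1, y) = -3*y**2 - 4*y - 1; vanishes at y ∈ {-1}. (1, -1): f_x = -40 ≠ 0.
  x = 2: f_y(2, y) = -3*y**2 - 4*y - 1; vanishes at y ∈ {-1}. (2, -1): f_x = -87 ≠ 0.
  x = 3: f_y(3, y) = -3*y**2 - 4*y - 1; vanishes at y ∈ {-1}. (3, -1): f_x = -152 ≠ 0.
  x = 4: f_y(4, y) = -3*y**2 - 4*y - 1; vanishes at y ∈ {-1}. (4, -1): f_x = -235 ≠ 0.
Only singular point on the grid: (-1, -1).
Classify: substitute x = -1 + u, y = -1 + v and expand: f = -3*u**3 - u**2 - v**3 + v**2.
No constant or linear terms (consistent with a singular point). Quadratic part: -u**2 + v**2. Cubic part: -3*u**3 - v**3.
The quadratic part v**2 - u**2 = (v − u)(v + u) splits into two distinct linear factors, so there are two distinct tangent lines y − -1 = ±(x − -1) — this is a node (ordinary double point).
Classification: node.


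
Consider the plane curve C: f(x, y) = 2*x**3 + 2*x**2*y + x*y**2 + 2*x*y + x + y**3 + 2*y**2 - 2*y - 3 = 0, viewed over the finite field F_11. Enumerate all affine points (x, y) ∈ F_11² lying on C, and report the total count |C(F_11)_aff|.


Affine F_11-points: {(0, 10), (1, 0), (1, 9), (1, 10), (3, 4), (3, 9), (4, 5), (5, 4), (7, 7), (9, 9), (10, 4)}; count = 11.

For each of the 121 pairs (x, y) ∈ F_11², evaluate f(x, y) mod 11. Record the zeros.
  x = 0: [0↦8, 1↦9, 2↦9, 3↦3, 4↦8, 5↦8, 6↦9, 7↦6, 8↦5, 9↦1, 10↦0]  zeros at y ∈ {10}
  x = 1: [0↦0, 1↦6, 2↦2, 3↦5, 4↦10, 5↦1, 6↦6, 7↦9, 8↦5, 9↦0, 10↦0]  zeros at y ∈ {0, 9, 10}
  x = 2: [0↦4, 1↦8, 2↦4, 3↦9, 4↦7, 5↦4, 6↦6, 7↦8, 8↦5, 9↦3, 10↦8]  zeros at y ∈ ∅
  x = 3: [0↦10, 1↦5, 2↦5, 3↦5, 4↦0, 5↦7, 6↦10, 7↦4, 8↦6, 9↦0, 10↦3]  zeros at y ∈ {4, 9}
  x = 4: [0↦8, 1↦9, 2↦6, 3↦5, 4↦1, 5↦0, 6↦8, 7↦9, 8↦9, 9↦3, 10↦8]  zeros at y ∈ {5}
  x = 5: [0↦10, 1↦10, 2↦8, 3↦10, 4↦0, 5↦6, 6↦1, 7↦2, 8↦4, 9↦2, 10↦2]  zeros at y ∈ {4}
  x = 6: [0↦6, 1↦9, 2↦1, 3↦10, 4↦9, 5↦4, 6↦1, 7↦6, 8↦3, 9↦9, 10↦8]  zeros at y ∈ ∅
  x = 7: [0↦8, 1↦7, 2↦8, 3↦6, 4↦7, 5↦6, 6↦9, 7↦0, 8↦7, 9↦3, 10↦5]  zeros at y ∈ {7}
  x = 8: [0↦6, 1↦5, 2↦8, 3↦10, 4↦6, 5↦2, 6↦4, 7↦7, 8↦6, 9↦7, 10↦5]  zeros at y ∈ ∅
  x = 9: [0↦1, 1↦4, 2↦2, 3↦1, 4↦7, 5↦4, 6↦9, 7↦6, 8↦1, 9↦0, 10↦9]  zeros at y ∈ {9}
  x = 10: [0↦5, 1↦5, 2↦2, 3↦2, 4↦0, 5↦2, 6↦3, 7↦9, 8↦4, 9↦5, 10↦7]  zeros at y ∈ {4}
Collecting zeros: affine points = {(0, 10), (1, 0), (1, 9), (1, 10), (3, 4), (3, 9), (4, 5), (5, 4), (7, 7), (9, 9), (10, 4)}.
Total count |C(F_11)_aff| = 11.


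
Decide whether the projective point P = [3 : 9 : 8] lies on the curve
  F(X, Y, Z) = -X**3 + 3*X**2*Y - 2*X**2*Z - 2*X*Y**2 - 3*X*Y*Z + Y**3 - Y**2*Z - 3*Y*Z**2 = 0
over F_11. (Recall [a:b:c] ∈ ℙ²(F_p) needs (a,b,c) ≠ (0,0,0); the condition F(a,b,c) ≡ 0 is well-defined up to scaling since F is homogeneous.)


F(3,9,8) ≡ 8 (mod 11); P is NOT on the curve.

Evaluate F(3, 9, 8) term-by-term (mod 11).
  -X**3 ↦ -1·27·1·1 = -27
  3*X**2*Y ↦ 3·9·9·1 = 243
  -2*X**2*Z ↦ -2·9·1·8 = -144
  -2*X*Y**2 ↦ -2·3·81·1 = -486
  -3*X*Y*Z ↦ -3·3·9·8 = -648
  Y**3 ↦ 1·1·729·1 = 729
  -Y**2*Z ↦ -1·1·81·8 = -648
  -3*Y*Z**2 ↦ -3·1·9·64 = -1728
Sum: F(3, 9, 8) = (-27) + (243) + (-144) + (-486) + (-648) + (729) + (-648) + (-1728) = -2709.
Reducing mod 11: -2709 ≡ 8 (mod 11).
Since F(a, b, c) ≡ 8 ≠ 0 (mod 11), P does NOT lie on the curve.


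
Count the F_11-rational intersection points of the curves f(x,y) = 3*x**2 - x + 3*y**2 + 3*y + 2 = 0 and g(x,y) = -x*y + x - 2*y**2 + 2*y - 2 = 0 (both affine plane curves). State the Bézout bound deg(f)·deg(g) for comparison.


Common zeros: {(1, 8)}; count = 1; Bézout bound = 4.

deg(f) = 2, deg(g) = 2, so Bézout bound = 4.
Scan x ∈ F_11. For each x, list the y ∈ F_11 with f(x, y) ≡ 0 and those with g(x, y) ≡ 0 (mod 11); the common zeros in that column are the intersection.
  x = 0: f ≡ 0 at y ∈ ∅; g ≡ 0 at y ∈ ∅; common: ∅.
  x = 1: f ≡ 0 at y ∈ {2, 8}; g ≡ 0 at y ∈ {8, 9}; common: {8}.
  x = 2: f ≡ 0 at y ∈ ∅; g ≡ 0 at y ∈ {0}; common: ∅.
  x = 3: f ≡ 0 at y ∈ {2, 8}; g ≡ 0 at y ∈ {6, 10}; common: ∅.
  x = 4: f ≡ 0 at y ∈ ∅; g ≡ 0 at y ∈ {3, 7}; common: ∅.
  x = 5: f ≡ 0 at y ∈ {4, 6}; g ≡ 0 at y ∈ {2}; common: ∅.
  x = 6: f ≡ 0 at y ∈ {1, 9}; g ≡ 0 at y ∈ {4, 5}; common: ∅.
  x = 7: f ≡ 0 at y ∈ ∅; g ≡ 0 at y ∈ ∅; common: ∅.
  x = 8: f ≡ 0 at y ∈ ∅; g ≡ 0 at y ∈ ∅; common: ∅.
  x = 9: f ≡ 0 at y ∈ {1, 9}; g ≡ 0 at y ∈ ∅; common: ∅.
  x = 10: f ≡ 0 at y ∈ {4, 6}; g ≡ 0 at y ∈ ∅; common: ∅.
Collecting: common zeros = {(1, 8)}, so the count is 1.
Comparison with the Bézout bound: 1 ≤ 4 = deg(f)·deg(g), as expected for curves with no common component (the affine F_11-count falls short of the bound because intersections may lie at infinity, over extension fields, or carry multiplicity).


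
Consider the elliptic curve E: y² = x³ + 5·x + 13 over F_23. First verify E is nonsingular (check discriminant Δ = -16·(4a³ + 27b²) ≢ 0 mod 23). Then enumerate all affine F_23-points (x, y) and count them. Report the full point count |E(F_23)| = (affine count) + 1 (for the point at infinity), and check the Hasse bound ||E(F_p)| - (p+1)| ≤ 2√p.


Affine points = {(0, 6), (0, 17), (2, 10), (2, 13), (3, 3), (3, 20), (5, 5), (5, 18), (6, 11), (6, 12), (7, 0), (8, 6), (8, 17), (15, 6), (15, 17), (16, 7), (16, 16), (18, 1), (18, 22), (21, 8), (21, 15)}; affine count = 21; |E(F_23)| = 22.

Discriminant check: Δ ∝ 4a³ + 27b² = 4·5³ + 27·13² = 4·125 + 27·169 ≡ 3 (mod 23). Nonzero ⇒ E is nonsingular.
For each x ∈ F_23, compute rhs = x³ + 5·x + 13 mod 23, then count y ∈ F_23 with y² ≡ rhs.
  x = 0: rhs = 13, matching y values: 6, 17 (2 points).
  x = 1: rhs = 19, matching y values: none (0 points).
  x = 2: rhs = 8, matching y values: 10, 13 (2 points).
  x = 3: rhs = 9, matching y values: 3, 20 (2 points).
  x = 4: rhs = 5, matching y values: none (0 points).
  x = 5: rhs = 2, matching y values: 5, 18 (2 points).
  x = 6: rhs = 6, matching y values: 11, 12 (2 points).
  x = 7: rhs = 0, matching y values: 0 (1 points).
  x = 8: rhs = 13, matching y values: 6, 17 (2 points).
  x = 9: rhs = 5, matching y values: none (0 points).
  x = 10: rhs = 5, matching y values: none (0 points).
  x = 11: rhs = 19, matching y values: none (0 points).
  x = 12: rhs = 7, matching y values: none (0 points).
  x = 13: rhs = 21, matching y values: none (0 points).
  x = 14: rhs = 21, matching y values: none (0 points).
  x = 15: rhs = 13, matching y values: 6, 17 (2 points).
  x = 16: rhs = 3, matching y values: 7, 16 (2 points).
  x = 17: rhs = 20, matching y values: none (0 points).
  x = 18: rhs = 1, matching y values: 1, 22 (2 points).
  x = 19: rhs = 21, matching y values: none (0 points).
  x = 20: rhs = 17, matching y values: none (0 points).
  x = 21: rhs = 18, matching y values: 8, 15 (2 points).
  x = 22: rhs = 7, matching y values: none (0 points).
Total affine count: 21.
Full point count |E(F_23)| = 21 + 1 = 22.
Hasse bound: |22 − (23+1)| = |-2| = 2 ≤ 2√23 ≈ 9.5917 ✓.


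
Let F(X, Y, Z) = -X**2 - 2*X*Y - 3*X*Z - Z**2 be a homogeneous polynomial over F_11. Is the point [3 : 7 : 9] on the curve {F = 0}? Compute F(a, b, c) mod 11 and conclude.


F(3,7,9) ≡ 7 (mod 11); P is NOT on the curve.

Evaluate F(3, 7, 9) term-by-term (mod 11).
  -X**2 ↦ -1·9·1·1 = -9
  -2*X*Y ↦ -2·3·7·1 = -42
  -3*X*Z ↦ -3·3·1·9 = -81
  -Z**2 ↦ -1·1·1·81 = -81
Sum: F(3, 7, 9) = (-9) + (-42) + (-81) + (-81) = -213.
Reducing mod 11: -213 ≡ 7 (mod 11).
Since F(a, b, c) ≡ 7 ≠ 0 (mod 11), P does NOT lie on the curve.


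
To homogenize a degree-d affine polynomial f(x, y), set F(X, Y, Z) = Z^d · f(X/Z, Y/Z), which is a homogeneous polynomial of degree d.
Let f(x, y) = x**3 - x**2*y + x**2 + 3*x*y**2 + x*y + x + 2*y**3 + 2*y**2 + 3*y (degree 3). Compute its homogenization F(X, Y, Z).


F(X, Y, Z) = X**3 - X**2*Y + X**2*Z + 3*X*Y**2 + X*Y*Z + X*Z**2 + 2*Y**3 + 2*Y**2*Z + 3*Y*Z**2

deg(f) = 3.
Substitute x = X/Z, y = Y/Z into f, then multiply by Z^3.
  monomial 1·x^3·y^0 ↦ 1·X^3·Y^0·Z^0.
  monomial -1·x^2·y^1 ↦ -1·X^2·Y^1·Z^0.
  monomial 1·x^2·y^0 ↦ 1·X^2·Y^0·Z^1.
  monomial 3·x^1·y^2 ↦ 3·X^1·Y^2·Z^0.
  monomial 1·x^1·y^1 ↦ 1·X^1·Y^1·Z^1.
  monomial 1·x^1·y^0 ↦ 1·X^1·Y^0·Z^2.
  monomial 2·x^0·y^3 ↦ 2·X^0·Y^3·Z^0.
  monomial 2·x^0·y^2 ↦ 2·X^0·Y^2·Z^1.
  monomial 3·x^0·y^1 ↦ 3·X^0·Y^1·Z^2.
Collecting: F(X, Y, Z) = X**3 - X**2*Y + X**2*Z + 3*X*Y**2 + X*Y*Z + X*Z**2 + 2*Y**3 + 2*Y**2*Z + 3*Y*Z**2.


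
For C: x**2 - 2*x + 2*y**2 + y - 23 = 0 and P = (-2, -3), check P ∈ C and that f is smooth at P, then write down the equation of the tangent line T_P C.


Tangent line at P: -6*x - 11*y - 45 = 0.

Step 1: f(-2, -3) = 0, so P lies on C.
Step 2: partial derivatives
  f_x(x, y) = 2*x - 2, f_y(x, y) = 4*y + 1.
  f_x(P) = -6, f_y(P) = -11 (gradient nonzero, so P is smooth).
Step 3: tangent line at P: -6·(x − -2) + -11·(y − -3) = 0.
Expanding: -6*x - 11*y - 45 = 0.


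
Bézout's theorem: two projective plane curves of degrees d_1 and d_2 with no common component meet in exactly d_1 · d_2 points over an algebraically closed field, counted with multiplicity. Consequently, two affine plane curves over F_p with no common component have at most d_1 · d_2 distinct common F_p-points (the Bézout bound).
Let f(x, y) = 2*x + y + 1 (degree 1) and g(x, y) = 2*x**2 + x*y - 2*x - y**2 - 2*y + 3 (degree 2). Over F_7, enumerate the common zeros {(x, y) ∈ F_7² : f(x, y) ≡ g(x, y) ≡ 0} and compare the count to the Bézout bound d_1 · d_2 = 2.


Common zeros: ∅; count = 0; Bézout bound = 2.

deg(f) = 1, deg(g) = 2, so Bézout bound = 2.
Scan x ∈ F_7. For each x, list the y ∈ F_7 with f(x, y) ≡ 0 and those with g(x, y) ≡ 0 (mod 7); the common zeros in that column are the intersection.
  x = 0: f ≡ 0 at y ∈ {6}; g ≡ 0 at y ∈ {1, 4}; common: ∅.
  x = 1: f ≡ 0 at y ∈ {4}; g ≡ 0 at y ∈ ∅; common: ∅.
  x = 2: f ≡ 0 at y ∈ {2}; g ≡ 0 at y ∈ {0}; common: ∅.
  x = 3: f ≡ 0 at y ∈ {0}; g ≡ 0 at y ∈ ∅; common: ∅.
  x = 4: f ≡ 0 at y ∈ {5}; g ≡ 0 at y ∈ {1}; common: ∅.
  x = 5: f ≡ 0 at y ∈ {3}; g ≡ 0 at y ∈ ∅; common: ∅.
  x = 6: f ≡ 0 at y ∈ {1}; g ≡ 0 at y ∈ {0, 4}; common: ∅.
Collecting: common zeros = ∅, so the count is 0.
Comparison with the Bézout bound: 0 ≤ 2 = deg(f)·deg(g), as expected for curves with no common component (the affine F_7-count falls short of the bound because intersections may lie at infinity, over extension fields, or carry multiplicity).


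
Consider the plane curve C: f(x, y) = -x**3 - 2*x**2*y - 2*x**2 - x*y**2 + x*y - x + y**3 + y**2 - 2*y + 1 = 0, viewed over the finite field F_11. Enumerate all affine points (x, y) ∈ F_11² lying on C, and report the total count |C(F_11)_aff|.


Affine F_11-points: {(0, 8), (1, 7), (2, 10), (3, 10), (4, 0), (6, 7), (6, 10), (7, 2), (9, 5), (10, 4), (10, 7), (10, 9)}; count = 12.

For each of the 121 pairs (x, y) ∈ F_11², evaluate f(x, y) mod 11. Record the zeros.
  x = 0: [0↦1, 1↦1, 2↦9, 3↦9, 4↦7, 5↦9, 6↦10, 7↦5, 8↦0, 9↦1, 10↦3]  zeros at y ∈ {8}
  x = 1: [0↦8, 1↦6, 2↦10, 3↦4, 4↦5, 5↦8, 6↦8, 7↦0, 8↦1, 9↦6, 10↦10]  zeros at y ∈ {7}
  x = 2: [0↦5, 1↦8, 2↦4, 3↦10, 4↦10, 5↦10, 6↦5, 7↦1, 8↦4, 9↦9, 10↦0]  zeros at y ∈ {10}
  x = 3: [0↦8, 1↦1, 2↦7, 3↦10, 4↦5, 5↦9, 6↦6, 7↦2, 8↦3, 9↦4, 10↦0]  zeros at y ∈ {10}
  x = 4: [0↦0, 1↦1, 2↦2, 3↦9, 4↦6, 5↦10, 6↦5, 7↦8, 8↦3, 9↦7, 10↦4]  zeros at y ∈ {0}
  x = 5: [0↦8, 1↦2, 2↦5, 3↦1, 4↦7, 5↦7, 6↦7, 7↦2, 8↦9, 9↦1, 10↦6]  zeros at y ∈ ∅
  x = 6: [0↦4, 1↦9, 2↦10, 3↦2, 4↦2, 5↦5, 6↦6, 7↦0, 8↦4, 9↦2, 10↦0]  zeros at y ∈ {7, 10}
  x = 7: [0↦4, 1↦5, 2↦0, 3↦6, 4↦7, 5↦9, 6↦7, 7↦7, 8↦4, 9↦4, 10↦2]  zeros at y ∈ {2}
  x = 8: [0↦2, 1↦6, 2↦2, 3↦7, 4↦5, 5↦2, 6↦4, 7↦6, 8↦3, 9↦1, 10↦6]  zeros at y ∈ ∅
  x = 9: [0↦3, 1↦6, 2↦10, 3↦10, 4↦1, 5↦0, 6↦2, 7↦2, 8↦6, 9↦9, 10↦6]  zeros at y ∈ {5}
  x = 10: [0↦1, 1↦10, 2↦7, 3↦9, 4↦0, 5↦8, 6↦6, 7↦0, 8↦7, 9↦0, 10↦7]  zeros at y ∈ {4, 7, 9}
Collecting zeros: affine points = {(0, 8), (1, 7), (2, 10), (3, 10), (4, 0), (6, 7), (6, 10), (7, 2), (9, 5), (10, 4), (10, 7), (10, 9)}.
Total count |C(F_11)_aff| = 12.
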